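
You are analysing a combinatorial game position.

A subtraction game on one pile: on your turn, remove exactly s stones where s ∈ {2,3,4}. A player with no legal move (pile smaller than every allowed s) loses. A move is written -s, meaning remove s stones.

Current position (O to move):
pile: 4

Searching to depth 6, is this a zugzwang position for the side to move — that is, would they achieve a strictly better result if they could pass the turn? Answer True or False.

p1 O@[4]: -2[2]-1 -3[1]+1* -4[0]+1
p2 X@[1] terminal -1; root [4] d6
pass branch (X moves first from the same position):
  | p1 X@[4]: -2[2]-1 -3[1]+1* -4[0]+1
  | p2 O@[1] terminal -1; root [4] d6
O moving scores +1; O passing scores -1

zugzwang(4, O) = False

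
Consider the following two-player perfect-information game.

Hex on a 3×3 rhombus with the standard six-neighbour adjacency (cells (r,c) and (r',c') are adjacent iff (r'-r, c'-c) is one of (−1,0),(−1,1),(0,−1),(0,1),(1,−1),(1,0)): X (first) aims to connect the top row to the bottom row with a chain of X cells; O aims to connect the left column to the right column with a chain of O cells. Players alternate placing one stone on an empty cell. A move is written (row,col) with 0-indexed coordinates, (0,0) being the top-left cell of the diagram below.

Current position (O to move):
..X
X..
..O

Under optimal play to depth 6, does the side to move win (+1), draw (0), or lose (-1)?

ply 1, O at ..X/X../..O | (0,0)=-1→O.X/X../..O*; (0,1)=-1→.OX/X../..O; (1,1)=-1→..X/XO./..O; (1,2)=-1→..X/X.O/..O; (2,0)=-1→..X/X../O.O; (2,1)=-1→..X/X../.OO
ply 2, X at O.X/X../..O | (0,1)=+1→OXX/X../..O*; (1,1)=+1→O.X/XX./..O; (1,2)=+1→O.X/X.X/..O; (2,0)=+1→O.X/X../X.O; (2,1)=+1→O.X/X../.XO
ply 3, O at OXX/X../..O | (1,1)=-1→OXX/XO./..O*; (1,2)=-1→OXX/X.O/..O; (2,0)=-1→OXX/X../O.O; (2,1)=-1→OXX/X../.OO
ply 4, X at OXX/XO./..O | (1,2)=+1→OXX/XOX/..O*; (2,0)=+1→OXX/XO./X.O; (2,1)=+1→OXX/XO./.XO
ply 5, O at OXX/XOX/..O | (2,0)=-1→OXX/XOX/O.O*; (2,1)=-1→OXX/XOX/.OO
ply 6, X at OXX/XOX/O.O | (2,1)=+1→OXX/XOX/OXO*
ply 7: OXX/XOX/OXO is terminal -1 (O); from ..X/X../..O depth 6

value(..X/X../..O, O) = -1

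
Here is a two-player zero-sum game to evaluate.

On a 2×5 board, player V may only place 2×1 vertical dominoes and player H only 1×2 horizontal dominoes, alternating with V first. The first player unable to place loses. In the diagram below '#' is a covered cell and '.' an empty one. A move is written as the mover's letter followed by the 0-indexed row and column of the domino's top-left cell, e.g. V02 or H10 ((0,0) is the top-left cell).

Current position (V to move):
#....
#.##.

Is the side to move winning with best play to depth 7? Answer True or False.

ply 1, V at #..../#.##. | V01=-1→##.../####.*; V04=-1→#...#/#.###
ply 2, H at ##.../####. | H02=-1→####./####.; H03=+1→##.##/####.*
ply 3: ##.##/####. is terminal -1 (V); from #..../#.##. depth 7

V winning at [#..../#.##.]: False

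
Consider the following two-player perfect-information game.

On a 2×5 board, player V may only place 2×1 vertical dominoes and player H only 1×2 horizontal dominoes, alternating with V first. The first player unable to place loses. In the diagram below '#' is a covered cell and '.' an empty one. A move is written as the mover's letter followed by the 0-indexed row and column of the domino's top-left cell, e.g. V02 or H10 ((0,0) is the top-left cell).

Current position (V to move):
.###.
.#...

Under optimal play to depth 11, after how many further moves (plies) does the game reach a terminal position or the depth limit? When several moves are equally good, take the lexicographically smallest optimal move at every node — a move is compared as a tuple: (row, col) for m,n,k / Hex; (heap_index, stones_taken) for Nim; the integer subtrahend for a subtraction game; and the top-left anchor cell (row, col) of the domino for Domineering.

[.###./.#...] V move#1: V00:-1/####./##..., V04:+1/.####/.#..#*
[.####/.#..#] H move#2: H12:-1/.####/.####*
[.####/.####] V move#3: V00:+1/#####/#####*
[#####/#####] end (terminal -1, H#4); searched .###./.#... to 11

PV length from [.###./.#...]: 3 plies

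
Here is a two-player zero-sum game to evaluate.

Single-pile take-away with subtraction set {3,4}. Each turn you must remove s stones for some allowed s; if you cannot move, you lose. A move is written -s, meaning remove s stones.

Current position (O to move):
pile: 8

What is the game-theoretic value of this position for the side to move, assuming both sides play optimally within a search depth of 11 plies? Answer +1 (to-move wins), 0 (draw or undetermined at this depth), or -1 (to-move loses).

value(8, O) = -1

p1 O@[8]: -3[5]-1* -4[4]-1
p2 X@[5]: -3[2]+1* -4[1]+1
p3 O@[2] terminal -1; root [8] d11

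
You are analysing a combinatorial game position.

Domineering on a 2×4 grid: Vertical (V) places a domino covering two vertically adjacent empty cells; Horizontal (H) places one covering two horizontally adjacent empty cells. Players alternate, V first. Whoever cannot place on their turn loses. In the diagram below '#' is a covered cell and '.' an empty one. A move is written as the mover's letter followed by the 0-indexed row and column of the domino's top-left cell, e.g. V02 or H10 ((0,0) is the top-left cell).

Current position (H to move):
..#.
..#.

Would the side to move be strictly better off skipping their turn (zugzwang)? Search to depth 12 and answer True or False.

p1 H@[..#./..#.]: H00[###./..#.]+1* H10[..#./###.]+1
p2 V@[###./..#.]: V03[####/..##]-1*
p3 H@[####/..##]: H10[####/####]+1*
p4 V@[####/####] terminal -1; root [..#./..#.] d12
if H skipped the turn, V would face:
~ p1 V@[..#./..#.]: V00[#.#./#.#.]+1* V01[.##./.##.]+1 V03[..##/..##]-1
~ p2 H@[#.#./#.#.] terminal -1; root [..#./..#.] d12
compare (H): move=+1 vs pass=-1

zugzwang(..#./..#., H) = False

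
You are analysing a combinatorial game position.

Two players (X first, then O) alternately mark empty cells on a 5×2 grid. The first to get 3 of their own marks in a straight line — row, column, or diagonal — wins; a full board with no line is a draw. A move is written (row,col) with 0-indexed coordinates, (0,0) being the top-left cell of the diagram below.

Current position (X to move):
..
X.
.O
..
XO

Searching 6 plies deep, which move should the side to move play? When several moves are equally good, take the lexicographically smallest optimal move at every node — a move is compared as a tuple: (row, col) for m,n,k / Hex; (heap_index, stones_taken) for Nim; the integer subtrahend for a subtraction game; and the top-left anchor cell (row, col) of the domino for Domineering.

ply 1, X at ../X./.O/../XO | (0,0)=-1→X./X./.O/../XO; (0,1)=-1→.X/X./.O/../XO; (1,1)=-1→../XX/.O/../XO; (2,0)=-1→../X./XO/../XO; (3,0)=-1→../X./.O/X./XO; (3,1)=+0→../X./.O/.X/XO*
ply 2, O at ../X./.O/.X/XO | (0,0)=+0→O./X./.O/.X/XO*; (0,1)=+0→.O/X./.O/.X/XO; (1,1)=+0→../XO/.O/.X/XO; (2,0)=+0→../X./OO/.X/XO; (3,0)=+0→../X./.O/OX/XO
ply 3, X at O./X./.O/.X/XO | (0,1)=+0→OX/X./.O/.X/XO*; (1,1)=+0→O./XX/.O/.X/XO; (2,0)=+0→O./X./XO/.X/XO; (3,0)=+0→O./X./.O/XX/XO
ply 4, O at OX/X./.O/.X/XO | (1,1)=+0→OX/XO/.O/.X/XO*; (2,0)=+0→OX/X./OO/.X/XO; (3,0)=+0→OX/X./.O/OX/XO
ply 5, X at OX/XO/.O/.X/XO | (2,0)=+0→OX/XO/XO/.X/XO*; (3,0)=+0→OX/XO/.O/XX/XO
ply 6, O at OX/XO/XO/.X/XO | (3,0)=+0→OX/XO/XO/OX/XO*
ply 7: OX/XO/XO/OX/XO is terminal +0 (X); from ../X./.O/../XO depth 6

X's best at [../X./.O/../XO]: (3,1)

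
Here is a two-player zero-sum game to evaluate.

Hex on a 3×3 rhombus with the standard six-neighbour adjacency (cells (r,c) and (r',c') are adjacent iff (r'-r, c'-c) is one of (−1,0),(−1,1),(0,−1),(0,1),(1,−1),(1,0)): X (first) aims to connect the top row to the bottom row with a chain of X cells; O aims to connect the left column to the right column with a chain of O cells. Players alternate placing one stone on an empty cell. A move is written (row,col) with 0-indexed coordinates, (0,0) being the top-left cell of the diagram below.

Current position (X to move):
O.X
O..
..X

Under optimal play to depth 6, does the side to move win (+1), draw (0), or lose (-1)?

value(O.X/O../..X, X) = +1

ply 1, X at O.X/O../..X | (0,1)=+1→OXX/O../..X*; (1,1)=+1→O.X/OX./..X; (1,2)=+1→O.X/O.X/..X; (2,0)=+1→O.X/O../X.X; (2,1)=+1→O.X/O../.XX
ply 2, O at OXX/O../..X | (1,1)=-1→OXX/OO./..X*; (1,2)=-1→OXX/O.O/..X; (2,0)=-1→OXX/O../O.X; (2,1)=-1→OXX/O../.OX
ply 3, X at OXX/OO./..X | (1,2)=+1→OXX/OOX/..X*; (2,0)=-1→OXX/OO./X.X; (2,1)=-1→OXX/OO./.XX
ply 4: OXX/OOX/..X is terminal -1 (O); from O.X/O../..X depth 6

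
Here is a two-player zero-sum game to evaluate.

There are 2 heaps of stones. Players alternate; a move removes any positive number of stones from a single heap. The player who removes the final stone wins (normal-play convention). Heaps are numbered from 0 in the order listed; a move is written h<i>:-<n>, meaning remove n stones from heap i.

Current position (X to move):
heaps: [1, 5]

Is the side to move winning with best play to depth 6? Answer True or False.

X winning at [(1,5)]: True

ply 1, X at (1,5) | h0:-1=-1→(0,5); h1:-1=-1→(1,4); h1:-2=-1→(1,3); h1:-3=-1→(1,2); h1:-4=+1→(1,1)*; h1:-5=-1→(1,0)
ply 2, O at (1,1) | h0:-1=-1→(0,1)*; h1:-1=-1→(1,0)
ply 3, X at (0,1) | h1:-1=+1→(0,0)*
ply 4: (0,0) is terminal -1 (O); from (1,5) depth 6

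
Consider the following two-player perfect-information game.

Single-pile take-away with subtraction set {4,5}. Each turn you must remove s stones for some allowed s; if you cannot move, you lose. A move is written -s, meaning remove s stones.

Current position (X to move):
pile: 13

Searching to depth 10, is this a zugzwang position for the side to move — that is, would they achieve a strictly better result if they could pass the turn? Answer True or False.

zugzwang(13, X) = False

[13] X move#1: -4:+1/9*, -5:-1/8
[9] O move#2: -4:-1/5*, -5:-1/4
[5] X move#3: -4:+1/1*, -5:+1/0
[1] end (terminal -1, O#4); searched 13 to 10
pass branch (O moves first from the same position):
  | [13] O move#1: -4:+1/9*, -5:-1/8
  | [9] X move#2: -4:-1/5*, -5:-1/4
  | [5] O move#3: -4:+1/1*, -5:+1/0
  | [1] end (terminal -1, X#4); searched 13 to 10
X moving scores +1; X passing scores -1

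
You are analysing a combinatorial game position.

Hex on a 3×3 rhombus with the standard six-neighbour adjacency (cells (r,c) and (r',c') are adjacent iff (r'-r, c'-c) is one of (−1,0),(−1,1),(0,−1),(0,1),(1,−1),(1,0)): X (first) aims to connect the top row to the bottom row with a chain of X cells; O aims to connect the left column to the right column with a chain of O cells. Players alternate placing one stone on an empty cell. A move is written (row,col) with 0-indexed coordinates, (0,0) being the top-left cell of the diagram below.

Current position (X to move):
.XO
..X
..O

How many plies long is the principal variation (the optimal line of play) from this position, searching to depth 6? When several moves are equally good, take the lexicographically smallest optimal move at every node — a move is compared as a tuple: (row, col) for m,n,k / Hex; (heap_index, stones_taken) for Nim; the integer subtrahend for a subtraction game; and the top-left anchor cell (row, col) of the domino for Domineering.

ply 1, X at .XO/..X/..O | (0,0)=-1→XXO/..X/..O; (1,0)=-1→.XO/X.X/..O; (1,1)=+1→.XO/.XX/..O*; (2,0)=+1→.XO/..X/X.O; (2,1)=-1→.XO/..X/.XO
ply 2, O at .XO/.XX/..O | (0,0)=-1→OXO/.XX/..O*; (1,0)=-1→.XO/OXX/..O; (2,0)=-1→.XO/.XX/O.O; (2,1)=-1→.XO/.XX/.OO
ply 3, X at OXO/.XX/..O | (1,0)=+1→OXO/XXX/..O*; (2,0)=+1→OXO/.XX/X.O; (2,1)=+1→OXO/.XX/.XO
ply 4, O at OXO/XXX/..O | (2,0)=-1→OXO/XXX/O.O*; (2,1)=-1→OXO/XXX/.OO
ply 5, X at OXO/XXX/O.O | (2,1)=+1→OXO/XXX/OXO*
ply 6: OXO/XXX/OXO is terminal -1 (O); from .XO/..X/..O depth 6

PV length from [.XO/..X/..O]: 5 plies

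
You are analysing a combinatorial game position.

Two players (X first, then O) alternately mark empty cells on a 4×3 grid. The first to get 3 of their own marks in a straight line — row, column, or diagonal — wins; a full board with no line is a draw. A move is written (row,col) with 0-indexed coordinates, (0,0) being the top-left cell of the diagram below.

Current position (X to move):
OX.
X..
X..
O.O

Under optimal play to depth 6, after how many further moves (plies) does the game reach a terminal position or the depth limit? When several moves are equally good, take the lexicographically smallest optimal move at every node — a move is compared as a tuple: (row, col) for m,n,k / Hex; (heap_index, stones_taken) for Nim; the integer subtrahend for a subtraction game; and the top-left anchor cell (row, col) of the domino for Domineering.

p1 X@[OX./X../X../O.O]: (0,2)[OXX/X../X../O.O]-1* (1,1)[OX./XX./X../O.O]-1 (1,2)[OX./X.X/X../O.O]-1 (2,1)[OX./X../XX./O.O]-1 (2,2)[OX./X../X.X/O.O]-1 (3,1)[OX./X../X../OXO]-1
p2 O@[OXX/X../X../O.O]: (1,1)[OXX/XO./X../O.O]+1* (1,2)[OXX/X.O/X../O.O]-1 (2,1)[OXX/X../XO./O.O]-1 (2,2)[OXX/X../X.O/O.O]-1 (3,1)[OXX/X../X../OOO]+1
p3 X@[OXX/XO./X../O.O]: (1,2)[OXX/XOX/X../O.O]-1* (2,1)[OXX/XO./XX./O.O]-1 (2,2)[OXX/XO./X.X/O.O]-1 (3,1)[OXX/XO./X../OXO]-1
p4 O@[OXX/XOX/X../O.O]: (2,1)[OXX/XOX/XO./O.O]-1 (2,2)[OXX/XOX/X.O/O.O]+1* (3,1)[OXX/XOX/X../OOO]+1
p5 X@[OXX/XOX/X.O/O.O] terminal -1; root [OX./X../X../O.O] d6

PV length from [OX./X../X../O.O]: 4 plies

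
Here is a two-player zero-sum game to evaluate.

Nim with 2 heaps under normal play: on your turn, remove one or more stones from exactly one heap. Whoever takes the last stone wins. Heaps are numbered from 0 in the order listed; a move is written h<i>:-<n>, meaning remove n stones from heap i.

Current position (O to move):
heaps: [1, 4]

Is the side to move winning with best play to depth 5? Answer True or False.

p1 O@[(1,4)]: h0:-1[(0,4)]-1 h1:-1[(1,3)]-1 h1:-2[(1,2)]-1 h1:-3[(1,1)]+1* h1:-4[(1,0)]-1
p2 X@[(1,1)]: h0:-1[(0,1)]-1* h1:-1[(1,0)]-1
p3 O@[(0,1)]: h1:-1[(0,0)]+1*
p4 X@[(0,0)] terminal -1; root [(1,4)] d5

O winning at [(1,4)]: True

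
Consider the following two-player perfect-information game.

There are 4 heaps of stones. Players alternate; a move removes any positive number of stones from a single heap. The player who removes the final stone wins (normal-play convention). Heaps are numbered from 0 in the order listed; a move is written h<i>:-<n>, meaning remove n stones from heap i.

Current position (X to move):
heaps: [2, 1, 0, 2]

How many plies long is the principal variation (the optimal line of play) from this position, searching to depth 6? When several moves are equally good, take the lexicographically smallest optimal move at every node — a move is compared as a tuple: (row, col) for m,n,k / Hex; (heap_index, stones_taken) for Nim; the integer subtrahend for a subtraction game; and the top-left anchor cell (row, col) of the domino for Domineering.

PV length from [(2,1,0,2)]: 5 plies

ply 1, X at (2,1,0,2) | h0:-1=-1→(1,1,0,2); h0:-2=-1→(0,1,0,2); h1:-1=+1→(2,0,0,2)*; h3:-1=-1→(2,1,0,1); h3:-2=-1→(2,1,0,0)
ply 2, O at (2,0,0,2) | h0:-1=-1→(1,0,0,2)*; h0:-2=-1→(0,0,0,2); h3:-1=-1→(2,0,0,1); h3:-2=-1→(2,0,0,0)
ply 3, X at (1,0,0,2) | h0:-1=-1→(0,0,0,2); h3:-1=+1→(1,0,0,1)*; h3:-2=-1→(1,0,0,0)
ply 4, O at (1,0,0,1) | h0:-1=-1→(0,0,0,1)*; h3:-1=-1→(1,0,0,0)
ply 5, X at (0,0,0,1) | h3:-1=+1→(0,0,0,0)*
ply 6: (0,0,0,0) is terminal -1 (O); from (2,1,0,2) depth 6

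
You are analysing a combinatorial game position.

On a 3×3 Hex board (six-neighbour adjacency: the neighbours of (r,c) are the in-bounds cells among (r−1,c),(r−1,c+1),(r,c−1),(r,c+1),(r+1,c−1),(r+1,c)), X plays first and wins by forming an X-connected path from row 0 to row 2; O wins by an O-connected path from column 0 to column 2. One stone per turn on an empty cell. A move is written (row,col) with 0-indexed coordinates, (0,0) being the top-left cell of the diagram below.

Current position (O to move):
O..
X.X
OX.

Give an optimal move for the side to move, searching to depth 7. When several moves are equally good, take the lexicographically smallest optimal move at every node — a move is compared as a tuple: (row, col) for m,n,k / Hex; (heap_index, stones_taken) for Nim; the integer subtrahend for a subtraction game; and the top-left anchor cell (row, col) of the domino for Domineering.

O's best at [O../X.X/OX.]: (0,2)

[O../X.X/OX.] O move#1: (0,1):-1/OO./X.X/OX., (0,2):+1/O.O/X.X/OX.*, (1,1):-1/O../XOX/OX., (2,2):-1/O../X.X/OXO
[O.O/X.X/OX.] X move#2: (0,1):-1/OXO/X.X/OX.*, (1,1):-1/O.O/XXX/OX., (2,2):-1/O.O/X.X/OXX
[OXO/X.X/OX.] O move#3: (1,1):+1/OXO/XOX/OX.*, (2,2):-1/OXO/X.X/OXO
[OXO/XOX/OX.] end (terminal -1, X#4); searched O../X.X/OX. to 7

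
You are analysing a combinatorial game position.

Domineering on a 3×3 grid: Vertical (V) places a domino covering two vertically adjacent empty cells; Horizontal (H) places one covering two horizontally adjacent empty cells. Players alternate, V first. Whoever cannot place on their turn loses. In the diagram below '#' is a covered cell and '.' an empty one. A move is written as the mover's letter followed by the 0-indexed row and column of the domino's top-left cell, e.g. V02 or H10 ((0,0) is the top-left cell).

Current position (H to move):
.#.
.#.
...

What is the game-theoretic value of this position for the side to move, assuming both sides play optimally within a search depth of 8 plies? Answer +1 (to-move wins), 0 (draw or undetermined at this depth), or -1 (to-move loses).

value(.#./.#./..., H) = -1

ply 1, H at .#./.#./... | H20=-1→.#./.#./##.*; H21=-1→.#./.#./.##
ply 2, V at .#./.#./##. | V00=+1→##./##./##.*; V02=+1→.##/.##/##.; V12=+1→.#./.##/###
ply 3: ##./##./##. is terminal -1 (H); from .#./.#./... depth 8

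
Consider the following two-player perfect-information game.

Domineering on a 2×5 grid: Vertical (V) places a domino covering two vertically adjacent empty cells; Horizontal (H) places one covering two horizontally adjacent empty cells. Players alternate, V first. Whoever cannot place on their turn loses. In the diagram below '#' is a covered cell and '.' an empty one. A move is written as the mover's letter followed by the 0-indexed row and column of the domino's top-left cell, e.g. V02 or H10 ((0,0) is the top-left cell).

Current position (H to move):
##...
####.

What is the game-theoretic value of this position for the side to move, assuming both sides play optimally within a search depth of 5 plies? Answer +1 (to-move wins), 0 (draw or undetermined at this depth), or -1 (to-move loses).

value(##.../####., H) = +1

[##.../####.] H move#1: H02:-1/####./####., H03:+1/##.##/####.*
[##.##/####.] end (terminal -1, V#2); searched ##.../####. to 5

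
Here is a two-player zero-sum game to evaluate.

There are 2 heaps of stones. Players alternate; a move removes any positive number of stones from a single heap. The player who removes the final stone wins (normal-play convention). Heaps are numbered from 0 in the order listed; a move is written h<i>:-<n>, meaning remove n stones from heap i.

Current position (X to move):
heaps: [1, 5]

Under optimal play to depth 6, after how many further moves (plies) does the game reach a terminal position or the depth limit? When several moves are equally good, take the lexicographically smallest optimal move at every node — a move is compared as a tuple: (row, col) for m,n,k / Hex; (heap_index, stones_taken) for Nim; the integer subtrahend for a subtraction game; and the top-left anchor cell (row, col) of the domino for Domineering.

[(1,5)] X move#1: h0:-1:-1/(0,5), h1:-1:-1/(1,4), h1:-2:-1/(1,3), h1:-3:-1/(1,2), h1:-4:+1/(1,1)*, h1:-5:-1/(1,0)
[(1,1)] O move#2: h0:-1:-1/(0,1)*, h1:-1:-1/(1,0)
[(0,1)] X move#3: h1:-1:+1/(0,0)*
[(0,0)] end (terminal -1, O#4); searched (1,5) to 6

PV length from [(1,5)]: 3 plies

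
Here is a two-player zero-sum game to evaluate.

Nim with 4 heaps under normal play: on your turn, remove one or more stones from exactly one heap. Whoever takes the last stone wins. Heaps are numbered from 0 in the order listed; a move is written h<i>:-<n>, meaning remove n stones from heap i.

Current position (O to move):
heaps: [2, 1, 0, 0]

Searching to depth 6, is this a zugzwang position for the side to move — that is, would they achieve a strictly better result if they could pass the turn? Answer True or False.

zugzwang((2,1,0,0), O) = False

[(2,1,0,0)] O move#1: h0:-1:+1/(1,1,0,0)*, h0:-2:-1/(0,1,0,0), h1:-1:-1/(2,0,0,0)
[(1,1,0,0)] X move#2: h0:-1:-1/(0,1,0,0)*, h1:-1:-1/(1,0,0,0)
[(0,1,0,0)] O move#3: h1:-1:+1/(0,0,0,0)*
[(0,0,0,0)] end (terminal -1, X#4); searched (2,1,0,0) to 6
suppose O passes — search the same position with X to move:
pass> [(2,1,0,0)] X move#1: h0:-1:+1/(1,1,0,0)*, h0:-2:-1/(0,1,0,0), h1:-1:-1/(2,0,0,0)
pass> [(1,1,0,0)] O move#2: h0:-1:-1/(0,1,0,0)*, h1:-1:-1/(1,0,0,0)
pass> [(0,1,0,0)] X move#3: h1:-1:+1/(0,0,0,0)*
pass> [(0,0,0,0)] end (terminal -1, O#4); searched (2,1,0,0) to 6
for O: play +1, pass -1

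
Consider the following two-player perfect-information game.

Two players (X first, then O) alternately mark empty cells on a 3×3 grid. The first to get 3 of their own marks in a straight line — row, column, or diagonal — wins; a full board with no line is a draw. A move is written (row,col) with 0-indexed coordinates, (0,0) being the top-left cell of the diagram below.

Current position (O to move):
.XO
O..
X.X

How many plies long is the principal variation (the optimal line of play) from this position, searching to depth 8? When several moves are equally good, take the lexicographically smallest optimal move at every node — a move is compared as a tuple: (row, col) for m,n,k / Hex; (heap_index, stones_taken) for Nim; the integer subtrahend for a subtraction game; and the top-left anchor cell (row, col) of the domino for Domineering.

PV length from [.XO/O../X.X]: 4 plies

[.XO/O../X.X] O move#1: (0,0):-1/OXO/O../X.X, (1,1):-1/.XO/OO./X.X, (1,2):-1/.XO/O.O/X.X, (2,1):+0/.XO/O../XOX*
[.XO/O../XOX] X move#2: (0,0):+0/XXO/O../XOX*, (1,1):+0/.XO/OX./XOX, (1,2):+0/.XO/O.X/XOX
[XXO/O../XOX] O move#3: (1,1):+0/XXO/OO./XOX*, (1,2):-1/XXO/O.O/XOX
[XXO/OO./XOX] X move#4: (1,2):+0/XXO/OOX/XOX*
[XXO/OOX/XOX] end (terminal +0, O#5); searched .XO/O../X.X to 8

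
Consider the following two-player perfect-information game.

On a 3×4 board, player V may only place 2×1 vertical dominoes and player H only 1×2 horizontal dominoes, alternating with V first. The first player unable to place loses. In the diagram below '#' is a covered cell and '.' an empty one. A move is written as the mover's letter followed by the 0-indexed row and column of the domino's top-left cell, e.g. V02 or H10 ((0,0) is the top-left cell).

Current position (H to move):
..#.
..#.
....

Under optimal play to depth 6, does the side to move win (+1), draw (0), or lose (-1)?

ply 1, H at ..#./..#./.... | H00=-1→###./..#./....; H10=+1→..#./###./....*; H20=-1→..#./..#./##..; H21=-1→..#./..#./.##.; H22=-1→..#./..#./..##
ply 2, V at ..#./###./.... | V03=-1→..##/####/....*; V13=-1→..#./####/...#
ply 3, H at ..##/####/.... | H00=+1→####/####/....*; H20=+1→..##/####/##..; H21=+1→..##/####/.##.; H22=+1→..##/####/..##
ply 4: ####/####/.... is terminal -1 (V); from ..#./..#./.... depth 6

value(..#./..#./...., H) = +1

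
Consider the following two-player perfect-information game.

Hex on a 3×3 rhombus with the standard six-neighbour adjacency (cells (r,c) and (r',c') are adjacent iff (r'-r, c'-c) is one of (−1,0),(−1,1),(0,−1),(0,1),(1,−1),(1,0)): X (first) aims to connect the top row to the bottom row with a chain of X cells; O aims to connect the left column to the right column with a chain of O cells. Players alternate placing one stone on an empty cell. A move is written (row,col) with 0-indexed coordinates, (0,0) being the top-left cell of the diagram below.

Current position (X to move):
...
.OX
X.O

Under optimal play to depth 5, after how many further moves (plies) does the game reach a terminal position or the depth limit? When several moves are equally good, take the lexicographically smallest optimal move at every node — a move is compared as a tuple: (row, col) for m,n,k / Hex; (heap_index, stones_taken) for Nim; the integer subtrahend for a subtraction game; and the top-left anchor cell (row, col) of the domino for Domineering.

[.../.OX/X.O] X move#1: (0,0):-1/X../.OX/X.O, (0,1):-1/.X./.OX/X.O, (0,2):+1/..X/.OX/X.O*, (1,0):+1/.../XOX/X.O, (2,1):+1/.../.OX/XXO
[..X/.OX/X.O] O move#2: (0,0):-1/O.X/.OX/X.O*, (0,1):-1/.OX/.OX/X.O, (1,0):-1/..X/OOX/X.O, (2,1):-1/..X/.OX/XOO
[O.X/.OX/X.O] X move#3: (0,1):+1/OXX/.OX/X.O*, (1,0):+1/O.X/XOX/X.O, (2,1):+1/O.X/.OX/XXO
[OXX/.OX/X.O] O move#4: (1,0):-1/OXX/OOX/X.O*, (2,1):-1/OXX/.OX/XOO
[OXX/OOX/X.O] X move#5: (2,1):+1/OXX/OOX/XXO*
[OXX/OOX/XXO] end (terminal -1, O#6); searched .../.OX/X.O to 5

PV length from [.../.OX/X.O]: 5 plies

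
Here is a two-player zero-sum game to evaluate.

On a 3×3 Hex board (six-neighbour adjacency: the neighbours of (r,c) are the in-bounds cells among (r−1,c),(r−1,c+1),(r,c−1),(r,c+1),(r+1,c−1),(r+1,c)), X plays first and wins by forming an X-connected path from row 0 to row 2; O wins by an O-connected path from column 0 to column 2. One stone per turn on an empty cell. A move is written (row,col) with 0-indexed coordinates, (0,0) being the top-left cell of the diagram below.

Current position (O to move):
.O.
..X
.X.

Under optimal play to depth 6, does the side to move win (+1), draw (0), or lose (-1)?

value(.O./..X/.X., O) = +1

p1 O@[.O./..X/.X.]: (0,0)[OO./..X/.X.]-1 (0,2)[.OO/..X/.X.]+1* (1,0)[.O./O.X/.X.]-1 (1,1)[.O./.OX/.X.]-1 (2,0)[.O./..X/OX.]-1 (2,2)[.O./..X/.XO]-1
p2 X@[.OO/..X/.X.]: (0,0)[XOO/..X/.X.]-1* (1,0)[.OO/X.X/.X.]-1 (1,1)[.OO/.XX/.X.]-1 (2,0)[.OO/..X/XX.]-1 (2,2)[.OO/..X/.XX]-1
p3 O@[XOO/..X/.X.]: (1,0)[XOO/O.X/.X.]+1* (1,1)[XOO/.OX/.X.]+1 (2,0)[XOO/..X/OX.]+1 (2,2)[XOO/..X/.XO]-1
p4 X@[XOO/O.X/.X.] terminal -1; root [.O./..X/.X.] d6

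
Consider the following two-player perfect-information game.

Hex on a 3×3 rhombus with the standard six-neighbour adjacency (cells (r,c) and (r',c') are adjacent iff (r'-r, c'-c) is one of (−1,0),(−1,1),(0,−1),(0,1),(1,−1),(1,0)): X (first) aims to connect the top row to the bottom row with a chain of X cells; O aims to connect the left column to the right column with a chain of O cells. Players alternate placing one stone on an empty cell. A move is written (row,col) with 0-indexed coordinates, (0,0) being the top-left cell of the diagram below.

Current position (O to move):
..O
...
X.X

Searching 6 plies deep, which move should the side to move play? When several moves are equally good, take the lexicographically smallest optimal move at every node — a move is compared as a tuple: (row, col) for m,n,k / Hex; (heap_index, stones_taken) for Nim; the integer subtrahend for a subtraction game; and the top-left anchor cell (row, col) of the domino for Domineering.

ply 1, O at ..O/.../X.X | (0,0)=-1→O.O/.../X.X; (0,1)=+1→.OO/.../X.X*; (1,0)=+1→..O/O../X.X; (1,1)=-1→..O/.O./X.X; (1,2)=-1→..O/..O/X.X; (2,1)=-1→..O/.../XOX
ply 2, X at .OO/.../X.X | (0,0)=-1→XOO/.../X.X*; (1,0)=-1→.OO/X../X.X; (1,1)=-1→.OO/.X./X.X; (1,2)=-1→.OO/..X/X.X; (2,1)=-1→.OO/.../XXX
ply 3, O at XOO/.../X.X | (1,0)=+1→XOO/O../X.X*; (1,1)=-1→XOO/.O./X.X; (1,2)=-1→XOO/..O/X.X; (2,1)=-1→XOO/.../XOX
ply 4: XOO/O../X.X is terminal -1 (X); from ..O/.../X.X depth 6

O's best at [..O/.../X.X]: (0,1)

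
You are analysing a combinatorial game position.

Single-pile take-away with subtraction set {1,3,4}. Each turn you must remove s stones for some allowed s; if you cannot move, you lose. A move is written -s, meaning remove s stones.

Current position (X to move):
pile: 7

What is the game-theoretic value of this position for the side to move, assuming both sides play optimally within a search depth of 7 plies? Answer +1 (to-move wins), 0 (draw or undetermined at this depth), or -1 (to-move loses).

value(7, X) = -1

[7] X move#1: -1:-1/6*, -3:-1/4, -4:-1/3
[6] O move#2: -1:-1/5, -3:-1/3, -4:+1/2*
[2] X move#3: -1:-1/1*
[1] O move#4: -1:+1/0*
[0] end (terminal -1, X#5); searched 7 to 7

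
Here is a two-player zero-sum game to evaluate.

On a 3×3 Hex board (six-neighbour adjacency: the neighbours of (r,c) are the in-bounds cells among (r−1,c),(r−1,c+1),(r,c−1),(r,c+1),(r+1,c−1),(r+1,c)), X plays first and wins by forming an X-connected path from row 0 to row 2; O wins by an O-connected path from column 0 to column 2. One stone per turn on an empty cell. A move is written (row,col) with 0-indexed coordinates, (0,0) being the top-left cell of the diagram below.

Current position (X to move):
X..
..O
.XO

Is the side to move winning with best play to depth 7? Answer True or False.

p1 X@[X../..O/.XO]: (0,1)[XX./..O/.XO]-1 (0,2)[X.X/..O/.XO]-1 (1,0)[X../X.O/.XO]+1* (1,1)[X../.XO/.XO]+1 (2,0)[X../..O/XXO]+1
p2 O@[X../X.O/.XO]: (0,1)[XO./X.O/.XO]-1* (0,2)[X.O/X.O/.XO]-1 (1,1)[X../XOO/.XO]-1 (2,0)[X../X.O/OXO]-1
p3 X@[XO./X.O/.XO]: (0,2)[XOX/X.O/.XO]+1* (1,1)[XO./XXO/.XO]+1 (2,0)[XO./X.O/XXO]+1
p4 O@[XOX/X.O/.XO]: (1,1)[XOX/XOO/.XO]-1* (2,0)[XOX/X.O/OXO]-1
p5 X@[XOX/XOO/.XO]: (2,0)[XOX/XOO/XXO]+1*
p6 O@[XOX/XOO/XXO] terminal -1; root [X../..O/.XO] d7

X winning at [X../..O/.XO]: True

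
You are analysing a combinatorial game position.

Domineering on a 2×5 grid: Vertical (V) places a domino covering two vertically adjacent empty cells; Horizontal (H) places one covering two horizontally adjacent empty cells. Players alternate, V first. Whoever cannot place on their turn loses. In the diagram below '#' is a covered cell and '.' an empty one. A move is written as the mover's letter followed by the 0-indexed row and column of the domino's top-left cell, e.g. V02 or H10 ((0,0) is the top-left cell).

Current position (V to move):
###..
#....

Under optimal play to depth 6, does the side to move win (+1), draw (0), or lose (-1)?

value(###../#...., V) = +1

p1 V@[###../#....]: V03[####./#..#.]+1* V04[###.#/#...#]-1
p2 H@[####./#..#.]: H11[####./####.]-1*
p3 V@[####./####.]: V04[#####/#####]+1*
p4 H@[#####/#####] terminal -1; root [###../#....] d6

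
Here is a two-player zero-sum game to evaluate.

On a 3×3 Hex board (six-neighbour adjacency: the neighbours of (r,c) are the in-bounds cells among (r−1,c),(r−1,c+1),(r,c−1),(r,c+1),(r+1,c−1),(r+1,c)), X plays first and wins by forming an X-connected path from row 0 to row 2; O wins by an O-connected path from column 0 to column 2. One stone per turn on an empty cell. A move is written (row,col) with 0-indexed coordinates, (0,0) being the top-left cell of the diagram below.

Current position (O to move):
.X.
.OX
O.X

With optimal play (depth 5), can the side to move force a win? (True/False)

O winning at [.X./.OX/O.X]: True

[.X./.OX/O.X] O move#1: (0,0):-1/OX./.OX/O.X, (0,2):+1/.XO/.OX/O.X*, (1,0):-1/.X./OOX/O.X, (2,1):-1/.X./.OX/OOX
[.XO/.OX/O.X] end (terminal -1, X#2); searched .X./.OX/O.X to 5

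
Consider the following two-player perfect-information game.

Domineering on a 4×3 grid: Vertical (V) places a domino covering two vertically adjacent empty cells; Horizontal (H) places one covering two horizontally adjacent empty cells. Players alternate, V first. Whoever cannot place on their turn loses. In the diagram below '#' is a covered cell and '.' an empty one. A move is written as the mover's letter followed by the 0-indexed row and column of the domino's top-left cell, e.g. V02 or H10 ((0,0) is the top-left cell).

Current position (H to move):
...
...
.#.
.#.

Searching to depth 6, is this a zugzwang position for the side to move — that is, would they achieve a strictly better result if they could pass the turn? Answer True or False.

zugzwang(.../.../.#./.#., H) = False

[.../.../.#./.#.] H move#1: H00:-1/##./.../.#./.#.*, H01:-1/.##/.../.#./.#., H10:-1/.../##./.#./.#., H11:-1/.../.##/.#./.#.
[##./.../.#./.#.] V move#2: V02:+1/###/..#/.#./.#.*, V10:+1/##./#../##./.#., V12:+1/##./..#/.##/.#., V20:+1/##./.../##./##., V22:+1/##./.../.##/.##
[###/..#/.#./.#.] H move#3: H10:-1/###/###/.#./.#.*
[###/###/.#./.#.] V move#4: V20:+1/###/###/##./##.*, V22:+1/###/###/.##/.##
[###/###/##./##.] end (terminal -1, H#5); searched .../.../.#./.#. to 6
pass branch (V moves first from the same position):
  | [.../.../.#./.#.] V move#1: V00:+1/#../#../.#./.#.*, V01:+1/.#./.#./.#./.#., V02:+1/..#/..#/.#./.#., V10:-1/.../#../##./.#., V12:-1/.../..#/.##/.#., V20:+1/.../.../##./##., V22:+1/.../.../.##/.##
  | [#../#../.#./.#.] H move#2: H01:-1/###/#../.#./.#.*, H11:-1/#../###/.#./.#.
  | [###/#../.#./.#.] V move#3: V12:+1/###/#.#/.##/.#.*, V20:+1/###/#../##./##., V22:+1/###/#../.##/.##
  | [###/#.#/.##/.#.] end (terminal -1, H#4); searched .../.../.#./.#. to 6
H moving scores -1; H passing scores -1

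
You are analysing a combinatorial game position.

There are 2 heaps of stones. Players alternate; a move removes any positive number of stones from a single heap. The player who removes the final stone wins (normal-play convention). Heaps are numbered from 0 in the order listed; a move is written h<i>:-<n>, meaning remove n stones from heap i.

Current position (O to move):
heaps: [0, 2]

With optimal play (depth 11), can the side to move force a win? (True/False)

O winning at [(0,2)]: True

p1 O@[(0,2)]: h1:-1[(0,1)]-1 h1:-2[(0,0)]+1*
p2 X@[(0,0)] terminal -1; root [(0,2)] d11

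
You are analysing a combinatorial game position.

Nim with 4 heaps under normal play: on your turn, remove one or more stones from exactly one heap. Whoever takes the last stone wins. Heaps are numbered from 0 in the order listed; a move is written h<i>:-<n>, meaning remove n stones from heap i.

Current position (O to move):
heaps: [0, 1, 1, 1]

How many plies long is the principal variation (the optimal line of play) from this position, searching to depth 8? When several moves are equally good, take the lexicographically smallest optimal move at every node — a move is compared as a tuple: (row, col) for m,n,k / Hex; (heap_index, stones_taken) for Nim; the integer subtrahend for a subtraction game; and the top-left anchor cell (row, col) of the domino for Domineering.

[(0,1,1,1)] O move#1: h1:-1:+1/(0,0,1,1)*, h2:-1:+1/(0,1,0,1), h3:-1:+1/(0,1,1,0)
[(0,0,1,1)] X move#2: h2:-1:-1/(0,0,0,1)*, h3:-1:-1/(0,0,1,0)
[(0,0,0,1)] O move#3: h3:-1:+1/(0,0,0,0)*
[(0,0,0,0)] end (terminal -1, X#4); searched (0,1,1,1) to 8

PV length from [(0,1,1,1)]: 3 plies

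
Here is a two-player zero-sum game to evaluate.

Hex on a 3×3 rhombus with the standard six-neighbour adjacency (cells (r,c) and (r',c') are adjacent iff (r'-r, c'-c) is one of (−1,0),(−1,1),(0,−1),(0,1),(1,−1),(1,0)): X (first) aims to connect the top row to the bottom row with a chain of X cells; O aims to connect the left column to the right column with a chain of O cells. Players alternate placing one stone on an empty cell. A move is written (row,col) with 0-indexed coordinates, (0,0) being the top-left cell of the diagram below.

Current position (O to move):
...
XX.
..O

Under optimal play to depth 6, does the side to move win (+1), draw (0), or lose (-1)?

ply 1, O at .../XX./..O | (0,0)=-1→O../XX./..O*; (0,1)=-1→.O./XX./..O; (0,2)=-1→..O/XX./..O; (1,2)=-1→.../XXO/..O; (2,0)=-1→.../XX./O.O; (2,1)=-1→.../XX./.OO
ply 2, X at O../XX./..O | (0,1)=+1→OX./XX./..O*; (0,2)=+1→O.X/XX./..O; (1,2)=+1→O../XXX/..O; (2,0)=+1→O../XX./X.O; (2,1)=+1→O../XX./.XO
ply 3, O at OX./XX./..O | (0,2)=-1→OXO/XX./..O*; (1,2)=-1→OX./XXO/..O; (2,0)=-1→OX./XX./O.O; (2,1)=-1→OX./XX./.OO
ply 4, X at OXO/XX./..O | (1,2)=+1→OXO/XXX/..O*; (2,0)=+1→OXO/XX./X.O; (2,1)=+1→OXO/XX./.XO
ply 5, O at OXO/XXX/..O | (2,0)=-1→OXO/XXX/O.O*; (2,1)=-1→OXO/XXX/.OO
ply 6, X at OXO/XXX/O.O | (2,1)=+1→OXO/XXX/OXO*
ply 7: OXO/XXX/OXO is terminal -1 (O); from .../XX./..O depth 6

value(.../XX./..O, O) = -1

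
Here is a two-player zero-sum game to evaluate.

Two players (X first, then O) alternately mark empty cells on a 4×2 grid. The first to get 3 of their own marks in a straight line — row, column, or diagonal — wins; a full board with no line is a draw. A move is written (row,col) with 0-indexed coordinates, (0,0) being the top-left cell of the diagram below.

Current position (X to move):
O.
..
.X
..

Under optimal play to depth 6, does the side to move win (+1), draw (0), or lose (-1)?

[O./../.X/..] X move#1: (0,1):+0/OX/../.X/.., (1,0):+0/O./X./.X/.., (1,1):+1/O./.X/.X/..*, (2,0):+0/O./../XX/.., (3,0):+0/O./../.X/X., (3,1):+0/O./../.X/.X
[O./.X/.X/..] O move#2: (0,1):-1/OO/.X/.X/..*, (1,0):-1/O./OX/.X/.., (2,0):-1/O./.X/OX/.., (3,0):-1/O./.X/.X/O., (3,1):-1/O./.X/.X/.O
[OO/.X/.X/..] X move#3: (1,0):+0/OO/XX/.X/.., (2,0):+0/OO/.X/XX/.., (3,0):+0/OO/.X/.X/X., (3,1):+1/OO/.X/.X/.X*
[OO/.X/.X/.X] end (terminal -1, O#4); searched O./../.X/.. to 6

value(O./../.X/.., X) = +1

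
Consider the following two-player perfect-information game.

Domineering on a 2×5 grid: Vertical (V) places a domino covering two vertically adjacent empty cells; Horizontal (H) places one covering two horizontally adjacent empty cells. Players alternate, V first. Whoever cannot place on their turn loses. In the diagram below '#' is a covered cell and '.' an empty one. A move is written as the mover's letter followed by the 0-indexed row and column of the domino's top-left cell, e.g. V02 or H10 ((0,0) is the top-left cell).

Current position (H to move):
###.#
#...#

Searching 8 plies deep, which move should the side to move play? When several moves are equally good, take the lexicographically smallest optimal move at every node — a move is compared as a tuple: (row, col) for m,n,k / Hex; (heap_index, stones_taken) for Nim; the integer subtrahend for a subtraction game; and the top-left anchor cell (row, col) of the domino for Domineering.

H's best at [###.#/#...#]: H12

ply 1, H at ###.#/#...# | H11=-1→###.#/###.#; H12=+1→###.#/#.###*
ply 2: ###.#/#.### is terminal -1 (V); from ###.#/#...# depth 8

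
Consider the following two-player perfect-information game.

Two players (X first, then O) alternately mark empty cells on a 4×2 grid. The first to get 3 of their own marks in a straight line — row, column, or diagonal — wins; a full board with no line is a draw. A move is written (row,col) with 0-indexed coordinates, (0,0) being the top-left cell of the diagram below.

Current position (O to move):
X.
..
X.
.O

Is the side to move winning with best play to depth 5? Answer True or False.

O winning at [X./../X./.O]: False

p1 O@[X./../X./.O]: (0,1)[XO/../X./.O]-1 (1,0)[X./O./X./.O]+0* (1,1)[X./.O/X./.O]-1 (2,1)[X./../XO/.O]-1 (3,0)[X./../X./OO]-1
p2 X@[X./O./X./.O]: (0,1)[XX/O./X./.O]+0* (1,1)[X./OX/X./.O]+0 (2,1)[X./O./XX/.O]+0 (3,0)[X./O./X./XO]+0
p3 O@[XX/O./X./.O]: (1,1)[XX/OO/X./.O]+0* (2,1)[XX/O./XO/.O]+0 (3,0)[XX/O./X./OO]+0
p4 X@[XX/OO/X./.O]: (2,1)[XX/OO/XX/.O]+0* (3,0)[XX/OO/X./XO]-1
p5 O@[XX/OO/XX/.O]: (3,0)[XX/OO/XX/OO]+0*
p6 X@[XX/OO/XX/OO] terminal +0; root [X./../X./.O] d5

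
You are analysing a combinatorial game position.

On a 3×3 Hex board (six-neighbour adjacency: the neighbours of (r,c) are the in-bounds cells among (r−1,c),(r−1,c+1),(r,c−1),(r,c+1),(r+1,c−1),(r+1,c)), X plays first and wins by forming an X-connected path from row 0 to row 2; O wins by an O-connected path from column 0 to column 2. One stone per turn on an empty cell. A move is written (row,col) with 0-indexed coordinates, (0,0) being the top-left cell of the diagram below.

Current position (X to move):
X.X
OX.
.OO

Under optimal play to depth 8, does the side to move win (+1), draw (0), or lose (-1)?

value(X.X/OX./.OO, X) = +1

[X.X/OX./.OO] X move#1: (0,1):-1/XXX/OX./.OO, (1,2):-1/X.X/OXX/.OO, (2,0):+1/X.X/OX./XOO*
[X.X/OX./XOO] end (terminal -1, O#2); searched X.X/OX./.OO to 8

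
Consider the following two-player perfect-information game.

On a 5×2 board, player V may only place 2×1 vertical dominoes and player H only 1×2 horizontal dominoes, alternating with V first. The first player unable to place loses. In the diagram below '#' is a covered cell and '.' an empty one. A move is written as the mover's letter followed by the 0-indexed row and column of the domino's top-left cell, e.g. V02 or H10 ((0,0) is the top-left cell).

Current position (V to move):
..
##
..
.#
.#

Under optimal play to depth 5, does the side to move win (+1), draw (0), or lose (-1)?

p1 V@[../##/../.#/.#]: V20[../##/#./##/.#]-1* V30[../##/../##/##]-1
p2 H@[../##/#./##/.#]: H00[##/##/#./##/.#]+1*
p3 V@[##/##/#./##/.#] terminal -1; root [../##/../.#/.#] d5

value(../##/../.#/.#, V) = -1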